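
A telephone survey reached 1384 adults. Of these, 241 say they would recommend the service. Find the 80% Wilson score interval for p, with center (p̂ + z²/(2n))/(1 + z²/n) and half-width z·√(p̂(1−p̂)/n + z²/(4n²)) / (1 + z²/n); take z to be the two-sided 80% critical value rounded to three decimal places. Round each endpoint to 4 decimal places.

Here p̂ = 241/1384 = 0.17413 and z = 1.282 (z² = 1.643524).
1 + z²/n = 1.001188.
Center = (0.17413 + 0.000594)/1.001188 = 0.17452.
Radicand: p̂(1−p̂)/n + z²/(4n²) = 0.000103909 + 0.000000215 = 0.000104124.
Half-width = 1.282·√0.000104124/1.001188 = 0.01307.
CI: 0.17452 ± 0.01307 = (0.1615, 0.1876).

(0.1615, 0.1876)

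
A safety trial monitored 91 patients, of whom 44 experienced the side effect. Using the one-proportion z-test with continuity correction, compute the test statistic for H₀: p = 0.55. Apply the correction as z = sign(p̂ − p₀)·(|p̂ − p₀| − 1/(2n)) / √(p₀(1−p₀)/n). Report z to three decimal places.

With x = 44 successes in n = 91, p̂ = 0.48352. p̂ − p₀ = -0.066484.
1/(2n) = 0.005495.
Corrected numerator: |-0.066484| − 0.005495 = 0.060989.
Null standard error: √(0.55·0.45/91) = √0.002719780 = 0.052152.
z = (−)0.060989/0.052152 = -1.169.

z = -1.169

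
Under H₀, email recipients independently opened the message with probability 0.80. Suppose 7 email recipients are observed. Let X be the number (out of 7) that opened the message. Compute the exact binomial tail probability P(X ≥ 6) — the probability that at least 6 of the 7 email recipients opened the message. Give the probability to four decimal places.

P = 0.5767

X is binomial with n = 7 and p = 0.80.
P(X ≥ 6) = C(7,6)·0.80^6·0.20^1 + C(7,7)·0.80^7·0.20^0.
= 0.367002 + 0.209715 = 0.5767.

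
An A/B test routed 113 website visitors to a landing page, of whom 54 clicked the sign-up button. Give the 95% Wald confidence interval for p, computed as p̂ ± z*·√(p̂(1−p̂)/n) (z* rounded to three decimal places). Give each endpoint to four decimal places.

p̂ = 54/113 = 0.47788.
SE = √(p̂(1−p̂)/n) = √(0.249511/113) = 0.046990.
For 95% confidence, z* = 1.960.
Margin = 1.960·0.046990 = 0.09210.
So the interval runs from 0.3858 to 0.5700.

(0.3858, 0.5700)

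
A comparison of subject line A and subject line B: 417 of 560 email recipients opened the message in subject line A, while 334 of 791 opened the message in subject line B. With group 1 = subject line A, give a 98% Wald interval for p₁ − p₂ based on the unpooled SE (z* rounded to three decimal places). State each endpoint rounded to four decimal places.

(0.2632, 0.3816)

p̂₁ = 0.74464, p̂₂ = 0.42225, so the observed difference is 0.32239.
Unpooled SE = √(p̂₁(1−p̂₁)/n₁ + p̂₂(1−p̂₂)/n₂) = √(0.000339553 + 0.000308413) = 0.025455.
For 98% confidence, z* = 2.326. Margin of error = 0.05921.
CI: 0.32239 ± 0.05921 = (0.2632, 0.3816).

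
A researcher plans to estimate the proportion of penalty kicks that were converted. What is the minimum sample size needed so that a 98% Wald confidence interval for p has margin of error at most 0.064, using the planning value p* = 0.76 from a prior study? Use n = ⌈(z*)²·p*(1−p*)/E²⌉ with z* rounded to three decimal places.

The 98% critical value is z* = 2.326.
p*(1−p*) = 0.1824.
Required n before rounding: 5.410276 × 0.1824 / 0.064² = 240.926.
Rounding up, n = 241.

n = 241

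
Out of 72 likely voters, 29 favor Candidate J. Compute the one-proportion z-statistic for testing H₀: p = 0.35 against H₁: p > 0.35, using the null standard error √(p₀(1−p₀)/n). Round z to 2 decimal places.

Sample proportion p̂ = 29/72 = 0.40278.
Under H₀, SE = √(p₀(1−p₀)/n) = √(0.35·0.65/72) = √0.003159722 = 0.056211.
z = (0.40278 − 0.35)/0.056211 = 0.05278/0.056211 = 0.94.

z = 0.94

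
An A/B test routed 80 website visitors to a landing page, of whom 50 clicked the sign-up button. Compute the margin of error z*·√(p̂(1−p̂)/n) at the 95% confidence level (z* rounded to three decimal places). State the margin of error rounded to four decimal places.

p̂ = 50/80 = 0.62500.
Standard error of p̂: √(0.234375/80) = √0.002929688 = 0.054127.
The 95% critical value is z* = 1.960.
Margin of error = z*·SE = 1.960 × 0.054127 = 0.1061.

ME = 0.1061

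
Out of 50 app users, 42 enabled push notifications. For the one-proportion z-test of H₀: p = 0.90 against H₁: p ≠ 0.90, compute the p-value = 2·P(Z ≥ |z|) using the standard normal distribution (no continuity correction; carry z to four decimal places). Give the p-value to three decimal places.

p-value = 0.157

The sample proportion is 42/50 = 0.84000.
SE₀ = √(0.90·0.10/50) = 0.042426.
z = (p̂ − p₀)/SE = (42/50 − 0.90)/0.042426 ≈ -1.4142.
p-value = 2·P(Z ≥ |z|) with z = -1.4142 → 0.157.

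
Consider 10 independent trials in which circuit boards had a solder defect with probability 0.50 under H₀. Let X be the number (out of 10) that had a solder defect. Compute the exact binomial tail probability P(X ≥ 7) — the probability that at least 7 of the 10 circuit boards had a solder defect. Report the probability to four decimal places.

P = 0.1719

X ~ Binomial(n=10, p=0.50).
P(X ≥ 7) = C(10,7)·0.50^7·0.50^3 + C(10,8)·0.50^8·0.50^2 + C(10,9)·0.50^9·0.50^1 + C(10,10)·0.50^10·0.50^0.
= 0.117188 + 0.043945 + 0.009766 + 0.000977 = 0.1719.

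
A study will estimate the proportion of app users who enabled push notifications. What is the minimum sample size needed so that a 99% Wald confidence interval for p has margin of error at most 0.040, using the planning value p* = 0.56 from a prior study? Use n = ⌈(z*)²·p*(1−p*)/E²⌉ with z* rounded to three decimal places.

z* = 2.576 at the 99% level.
p*(1−p*) = 0.56·0.44 = 0.2464.
Required n before rounding: 6.635776 × 0.2464 / 0.040² = 1021.910.
Rounding up, n = 1022.

n = 1022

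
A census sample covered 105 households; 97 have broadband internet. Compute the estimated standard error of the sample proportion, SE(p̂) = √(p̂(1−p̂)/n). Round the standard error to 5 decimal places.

SE = 0.02589

p̂ = 97/105 = 0.92381.
p̂(1−p̂) = 0.070385.
Dividing by n and taking the root: √0.000670333 = 0.02589.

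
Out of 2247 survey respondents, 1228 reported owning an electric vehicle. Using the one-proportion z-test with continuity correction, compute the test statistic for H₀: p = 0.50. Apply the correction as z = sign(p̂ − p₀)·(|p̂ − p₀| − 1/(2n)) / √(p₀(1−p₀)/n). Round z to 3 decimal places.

z = 4.388

The sample proportion is 1228/2247 = 0.54651. p̂ − p₀ = 0.046506.
Continuity correction 1/(2n) = 1/4494 = 0.000223.
Corrected numerator: |0.046506| − 0.000223 = 0.046283.
Null standard error: √(0.50·0.50/2247) = √0.000111259 = 0.010548.
z = +0.046283/0.010548 = 4.388.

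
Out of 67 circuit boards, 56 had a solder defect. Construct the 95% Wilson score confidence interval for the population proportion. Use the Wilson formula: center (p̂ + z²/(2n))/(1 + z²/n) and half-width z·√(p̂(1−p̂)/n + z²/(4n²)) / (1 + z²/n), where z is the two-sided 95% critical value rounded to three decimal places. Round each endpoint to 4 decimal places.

Here p̂ = 56/67 = 0.83582 and z = 1.960 (z² = 3.841600).
Denominator 1 + z²/n = 1 + 3.841600/67 = 1.057337.
Center = (0.83582 + 0.028669)/1.057337 = 0.81761.
Radicand: p̂(1−p̂)/n + z²/(4n²) = 0.002048124 + 0.000213945 = 0.002262069.
Half-width = 1.960·√0.002262069/1.057337 = 0.08816.
Interval: 0.81761 ± 0.08816 → (0.7294, 0.9058).

(0.7294, 0.9058)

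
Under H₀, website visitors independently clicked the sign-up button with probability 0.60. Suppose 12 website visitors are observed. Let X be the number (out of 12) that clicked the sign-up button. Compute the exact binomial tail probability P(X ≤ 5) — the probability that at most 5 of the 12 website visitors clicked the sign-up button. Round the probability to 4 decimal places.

X is binomial with n = 12 and p = 0.60.
P(X ≤ 5) = Σ_{j=0}^{5} C(12,j)·0.60^j·0.40^{12−j}.
= 0.000017 + 0.000302 + 0.002491 + 0.012457 + 0.042043 + 0.100902 = 0.1582.

P = 0.1582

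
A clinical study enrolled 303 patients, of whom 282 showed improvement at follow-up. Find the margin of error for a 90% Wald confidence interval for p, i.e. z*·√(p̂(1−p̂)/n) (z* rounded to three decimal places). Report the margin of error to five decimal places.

Sample proportion p̂ = 282/303 = 0.93069.
SE(p̂) = √(0.93069·0.06931/303) = 0.014591.
z* = 1.645 at the 90% level.
Margin of error = z*·SE = 1.645 × 0.014591 = 0.02400.

ME = 0.02400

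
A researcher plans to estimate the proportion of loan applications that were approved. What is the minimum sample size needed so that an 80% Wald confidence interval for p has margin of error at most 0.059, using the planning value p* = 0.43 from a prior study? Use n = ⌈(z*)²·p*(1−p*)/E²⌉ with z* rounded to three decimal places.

n = 116

The 80% critical value is z* = 1.282.
p*(1−p*) = 0.2451.
(z*)²·p*(1−p*)/E² = 1.643524·0.2451/0.003481 = 115.722.
⌈115.722⌉ = 116.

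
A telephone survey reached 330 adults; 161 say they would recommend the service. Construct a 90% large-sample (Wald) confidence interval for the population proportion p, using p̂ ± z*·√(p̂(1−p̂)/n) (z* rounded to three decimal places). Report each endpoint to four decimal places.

(0.4426, 0.5331)

The sample proportion is 161/330 = 0.48788.
SE(p̂) = √(0.48788·0.51212/330) = 0.027516.
z* = 1.645 at the 90% level.
Margin of error: 1.645 × 0.027516 = 0.04526.
So the interval runs from 0.4426 to 0.5331.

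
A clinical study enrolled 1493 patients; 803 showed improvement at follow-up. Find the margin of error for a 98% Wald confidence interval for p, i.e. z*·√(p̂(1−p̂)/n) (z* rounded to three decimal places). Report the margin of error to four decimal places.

p̂ = 803/1493 = 0.53784.
SE = √(p̂(1−p̂)/n) = √(0.248568/1493) = 0.012903.
The 98% critical value is z* = 2.326.
So ME = 0.0300.

ME = 0.0300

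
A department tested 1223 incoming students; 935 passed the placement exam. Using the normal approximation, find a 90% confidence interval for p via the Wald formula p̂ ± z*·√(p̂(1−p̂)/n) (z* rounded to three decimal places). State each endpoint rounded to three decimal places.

The sample proportion is 935/1223 = 0.76451.
Standard error of p̂: √(0.180033/1223) = √0.000147206 = 0.012133.
For 90% confidence, z* = 1.645.
Margin = 1.645·0.012133 = 0.01996.
Interval: 0.76451 ± 0.01996 → (0.745, 0.784).

(0.745, 0.784)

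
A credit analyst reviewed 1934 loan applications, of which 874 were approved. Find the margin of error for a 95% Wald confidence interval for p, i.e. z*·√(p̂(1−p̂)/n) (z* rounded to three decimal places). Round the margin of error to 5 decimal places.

ME = 0.02218

p̂ = 874/1934 = 0.45191.
SE = √(p̂(1−p̂)/n) = √(0.247688/1934) = 0.011317.
z* = 1.960 at the 95% level.
So ME = 0.02218.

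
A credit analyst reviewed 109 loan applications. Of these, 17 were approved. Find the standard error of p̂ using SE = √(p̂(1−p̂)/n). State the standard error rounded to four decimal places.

SE = 0.0348

p̂ = 17/109 = 0.15596.
p̂(1−p̂) = 0.15596·0.84404 = 0.131636.
Dividing by n and taking the root: √0.001207670 = 0.0348.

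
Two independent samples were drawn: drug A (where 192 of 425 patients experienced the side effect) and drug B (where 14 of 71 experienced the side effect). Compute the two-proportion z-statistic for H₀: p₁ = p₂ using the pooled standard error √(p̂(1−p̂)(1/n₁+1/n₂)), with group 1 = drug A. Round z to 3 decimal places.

Sample proportions: p̂₁ = 192/425 = 0.45176 and p̂₂ = 14/71 = 0.19718.
Pooled p̂ = (192+14)/(425+71) = 206/496 = 0.41532.
SE = √[p̂(1−p̂)(1/n₁+1/n₂)] = √[0.41532·0.58468·(1/425+1/71)] ≈ 0.063178.
z = 0.25458/0.063178 = 4.030.

z = 4.030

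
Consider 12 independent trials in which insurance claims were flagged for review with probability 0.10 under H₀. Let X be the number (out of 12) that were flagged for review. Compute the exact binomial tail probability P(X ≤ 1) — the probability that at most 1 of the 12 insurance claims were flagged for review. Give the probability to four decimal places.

P = 0.6590

X is binomial with n = 12 and p = 0.10.
P(X ≤ 1) = C(12,0)·0.10^0·0.90^12 + C(12,1)·0.10^1·0.90^11.
= 0.282430 + 0.376573 = 0.6590.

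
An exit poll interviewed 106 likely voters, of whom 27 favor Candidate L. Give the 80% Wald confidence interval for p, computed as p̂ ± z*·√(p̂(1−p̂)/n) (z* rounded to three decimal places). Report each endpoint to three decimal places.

Sample proportion p̂ = 27/106 = 0.25472.
SE = √(p̂(1−p̂)/n) = √(0.189836/106) = 0.042319.
The 80% critical value is z* = 1.282.
Margin of error: 1.282 × 0.042319 = 0.05425.
So the interval runs from 0.200 to 0.309.

(0.200, 0.309)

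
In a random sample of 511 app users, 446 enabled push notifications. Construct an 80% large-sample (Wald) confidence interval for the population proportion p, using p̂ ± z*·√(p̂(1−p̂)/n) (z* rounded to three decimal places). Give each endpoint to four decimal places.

The sample proportion is 446/511 = 0.87280.
Standard error of p̂: √(0.111021/511) = √0.000217263 = 0.014740.
z* = 1.282 at the 80% level.
Margin of error: 1.282 × 0.014740 = 0.01890.
CI: 0.87280 ± 0.01890 = (0.8539, 0.8917).

(0.8539, 0.8917)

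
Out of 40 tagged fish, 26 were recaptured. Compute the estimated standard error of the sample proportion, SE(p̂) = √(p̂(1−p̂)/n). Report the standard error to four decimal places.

SE = 0.0754

The sample proportion is 26/40 = 0.65000.
p̂(1−p̂) = 0.227500.
SE = √(0.227500/40) = 0.0754.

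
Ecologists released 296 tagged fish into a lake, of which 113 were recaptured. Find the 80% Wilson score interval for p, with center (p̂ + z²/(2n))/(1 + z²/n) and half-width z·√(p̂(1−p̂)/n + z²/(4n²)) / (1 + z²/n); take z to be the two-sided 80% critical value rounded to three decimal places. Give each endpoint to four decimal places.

p̂ = 113/296 = 0.38176; z = 1.282, so z² = 1.643524.
Denominator 1 + z²/n = 1 + 1.643524/296 = 1.005552.
Center = (0.38176 + 0.002776)/1.005552 = 0.38241.
Radicand: p̂(1−p̂)/n + z²/(4n²) = 0.000797360 + 0.000004690 = 0.000802050.
Half-width = 1.282·√0.000802050/1.005552 = 0.03611.
CI: 0.38241 ± 0.03611 = (0.3463, 0.4185).

(0.3463, 0.4185)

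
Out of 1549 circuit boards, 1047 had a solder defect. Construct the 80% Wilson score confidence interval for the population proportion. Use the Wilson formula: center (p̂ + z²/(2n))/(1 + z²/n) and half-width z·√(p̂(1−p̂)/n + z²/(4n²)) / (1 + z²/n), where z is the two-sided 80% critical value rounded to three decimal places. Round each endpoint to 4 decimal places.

p̂ = 1047/1549 = 0.67592; z = 1.282, so z² = 1.643524.
Denominator 1 + z²/n = 1 + 1.643524/1549 = 1.001061.
Center = (0.67592 + 0.000531)/1.001061 = 0.67573.
Radicand: p̂(1−p̂)/n + z²/(4n²) = 0.000141415 + 0.000000171 = 0.000141586.
Half-width = 1.282·√0.000141586/1.001061 = 0.01524.
Interval: 0.67573 ± 0.01524 → (0.6605, 0.6910).

(0.6605, 0.6910)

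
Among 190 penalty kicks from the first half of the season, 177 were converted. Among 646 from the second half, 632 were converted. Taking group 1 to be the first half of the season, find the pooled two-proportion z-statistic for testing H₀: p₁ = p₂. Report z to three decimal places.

z = -3.204

Sample proportions: p̂₁ = 177/190 = 0.93158 and p̂₂ = 632/646 = 0.97833.
Pooling: p̂ = 809/836 = 0.96770.
Pooled SE = √[0.0312536·0.00681115] ≈ 0.014590.
z = (p̂₁ − p̂₂)/SE = (0.93158 − 0.97833)/0.014590 = -0.04675/0.014590 = -3.204.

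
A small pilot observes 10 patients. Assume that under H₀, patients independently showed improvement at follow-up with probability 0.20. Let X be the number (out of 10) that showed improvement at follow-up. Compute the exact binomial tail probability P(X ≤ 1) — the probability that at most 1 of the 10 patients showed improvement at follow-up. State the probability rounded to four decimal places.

X is binomial with n = 10 and p = 0.20.
P(X ≤ 1) = C(10,0)·0.20^0·0.80^10 + C(10,1)·0.20^1·0.80^9.
= 0.107374 + 0.268435 = 0.3758.

P = 0.3758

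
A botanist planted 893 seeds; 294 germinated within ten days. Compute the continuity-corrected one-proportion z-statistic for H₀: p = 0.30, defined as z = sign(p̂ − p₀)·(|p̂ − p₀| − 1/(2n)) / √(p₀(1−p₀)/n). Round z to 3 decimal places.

The sample proportion is 294/893 = 0.32923. p̂ − p₀ = 0.029227.
1/(2n) = 0.000560.
Corrected numerator: |0.029227| − 0.000560 = 0.028667.
Under H₀, SE = √(p₀(1−p₀)/n) = √(0.30·0.70/893) = √0.000235162 = 0.015335.
z = +0.028667/0.015335 = 1.869.

z = 1.869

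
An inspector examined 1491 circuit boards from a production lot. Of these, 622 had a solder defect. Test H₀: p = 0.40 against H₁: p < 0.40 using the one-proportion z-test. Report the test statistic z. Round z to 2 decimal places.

z = 1.35

Sample proportion p̂ = 622/1491 = 0.41717.
SE₀ = √(0.40·0.60/1491) = 0.012687.
z = (p̂ − p₀)/SE = (0.41717 − 0.40)/0.012687 = 1.35.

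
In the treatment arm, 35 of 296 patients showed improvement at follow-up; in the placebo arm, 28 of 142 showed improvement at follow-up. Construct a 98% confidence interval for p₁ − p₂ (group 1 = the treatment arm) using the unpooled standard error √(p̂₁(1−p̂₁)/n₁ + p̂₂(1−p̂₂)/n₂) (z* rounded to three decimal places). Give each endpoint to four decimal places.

p̂₁ = 35/296 = 0.11824, p̂₂ = 28/142 = 0.19718; p̂₁ − p̂₂ = -0.07894.
Unpooled SE = √(p̂₁(1−p̂₁)/n₁ + p̂₂(1−p̂₂)/n₂) = √(0.000352236 + 0.001114802) = 0.038302.
For 98% confidence, z* = 2.326. Margin = 2.326·0.038302 = 0.08909.
Interval: -0.07894 ± 0.08909 → (-0.1680, 0.0102).

(-0.1680, 0.0102)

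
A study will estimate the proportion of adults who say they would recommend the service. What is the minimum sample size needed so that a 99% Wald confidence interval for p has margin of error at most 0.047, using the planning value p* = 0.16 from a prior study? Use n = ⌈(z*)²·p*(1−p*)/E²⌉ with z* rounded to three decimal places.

n = 404

z* = 2.576 at the 99% level.
p*(1−p*) = 0.1344.
(z*)²·p*(1−p*)/E² = 6.635776·0.1344/0.002209 = 403.734.
Rounding up, n = 404.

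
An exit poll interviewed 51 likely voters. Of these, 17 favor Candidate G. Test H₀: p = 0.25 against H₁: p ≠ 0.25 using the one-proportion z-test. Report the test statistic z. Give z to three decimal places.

With x = 17 successes in n = 51, p̂ = 0.33333.
Under H₀, SE = √(p₀(1−p₀)/n) = √(0.25·0.75/51) = √0.003676471 = 0.060634.
z = (0.33333 − 0.25)/0.060634 = 0.08333/0.060634 = 1.374.

z = 1.374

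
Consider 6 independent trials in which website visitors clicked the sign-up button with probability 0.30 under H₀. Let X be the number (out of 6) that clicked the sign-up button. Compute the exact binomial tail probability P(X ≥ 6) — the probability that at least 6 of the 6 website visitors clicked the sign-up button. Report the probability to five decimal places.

X ~ Binomial(n=6, p=0.30).
P(X ≥ 6) = C(6,6)·0.30^6·0.70^0.
= 0.000729 = 0.00073.

P = 0.00073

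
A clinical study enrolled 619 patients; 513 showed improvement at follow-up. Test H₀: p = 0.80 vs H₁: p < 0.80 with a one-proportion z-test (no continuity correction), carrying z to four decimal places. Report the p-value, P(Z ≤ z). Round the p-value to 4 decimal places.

p-value = 0.9632

With x = 513 successes in n = 619, p̂ = 0.82876.
Null standard error: √(0.80·0.20/619) = √0.000258481 = 0.016077.
z = (p̂ − p₀)/SE = (513/619 − 0.80)/0.016077 ≈ 1.7886.
From the standard normal, P(Z ≤ z) = 0.9632.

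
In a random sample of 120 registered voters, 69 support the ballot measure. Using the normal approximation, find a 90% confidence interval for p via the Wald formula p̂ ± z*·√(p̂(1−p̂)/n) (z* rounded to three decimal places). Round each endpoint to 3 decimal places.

(0.501, 0.649)

Sample proportion p̂ = 69/120 = 0.57500.
SE(p̂) = √(0.57500·0.42500/120) = 0.045127.
For 90% confidence, z* = 1.645.
Margin of error: 1.645 × 0.045127 = 0.07423.
CI: 0.57500 ± 0.07423 = (0.501, 0.649).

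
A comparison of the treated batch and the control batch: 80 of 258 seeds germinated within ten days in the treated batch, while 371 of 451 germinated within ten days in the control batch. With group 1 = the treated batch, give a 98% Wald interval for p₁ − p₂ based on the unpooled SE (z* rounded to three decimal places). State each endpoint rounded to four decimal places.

(-0.5915, -0.4336)

p̂₁ = 80/258 = 0.31008, p̂₂ = 371/451 = 0.82262; p̂₁ − p̂₂ = -0.51254.
Unpooled SE = √(p̂₁(1−p̂₁)/n₁ + p̂₂(1−p̂₂)/n₂) = √(0.000829184 + 0.000323545) = 0.033952.
The 98% critical value is z* = 2.326. Margin of error = 0.07897.
CI: -0.51254 ± 0.07897 = (-0.5915, -0.4336).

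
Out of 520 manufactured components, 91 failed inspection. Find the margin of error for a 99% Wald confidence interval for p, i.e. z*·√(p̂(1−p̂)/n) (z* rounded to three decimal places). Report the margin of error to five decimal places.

Sample proportion p̂ = 91/520 = 0.17500.
SE(p̂) = √(0.17500·0.82500/520) = 0.016663.
The 99% critical value is z* = 2.576.
ME = 2.576·0.016663 = 0.04292.

ME = 0.04292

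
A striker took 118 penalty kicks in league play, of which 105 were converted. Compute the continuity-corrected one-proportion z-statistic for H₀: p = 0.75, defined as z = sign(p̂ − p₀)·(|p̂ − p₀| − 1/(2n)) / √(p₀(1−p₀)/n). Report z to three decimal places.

z = 3.402

Sample proportion p̂ = 105/118 = 0.88983. p̂ − p₀ = 0.139831.
1/(2n) = 0.004237.
Corrected numerator: |0.139831| − 0.004237 = 0.135594.
Null standard error: √(0.75·0.25/118) = √0.001588983 = 0.039862.
z = +0.135594/0.039862 = 3.402.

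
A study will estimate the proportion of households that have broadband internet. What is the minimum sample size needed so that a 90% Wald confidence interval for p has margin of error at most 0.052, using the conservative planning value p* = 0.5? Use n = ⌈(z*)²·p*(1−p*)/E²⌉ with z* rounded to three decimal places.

n = 251

z* = 1.645 at the 90% level.
p*(1−p*) = 0.50·0.50 = 0.2500.
(z*)²·p*(1−p*)/E² = 2.706025·0.2500/0.002704 = 250.187.
Rounding up, n = 251.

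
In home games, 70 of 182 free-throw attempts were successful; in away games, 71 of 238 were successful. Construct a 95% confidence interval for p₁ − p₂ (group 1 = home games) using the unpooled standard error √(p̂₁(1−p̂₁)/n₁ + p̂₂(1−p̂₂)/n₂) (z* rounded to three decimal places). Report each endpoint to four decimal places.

p̂₁ = 70/182 = 0.38462, p̂₂ = 71/238 = 0.29832; p̂₁ − p̂₂ = 0.08630.
SE = √(0.001300475 + 0.000879516) = √0.002179991 = 0.046690.
The 95% critical value is z* = 1.960. Margin of error = 0.09151.
So the interval runs from -0.0052 to 0.1778.

(-0.0052, 0.1778)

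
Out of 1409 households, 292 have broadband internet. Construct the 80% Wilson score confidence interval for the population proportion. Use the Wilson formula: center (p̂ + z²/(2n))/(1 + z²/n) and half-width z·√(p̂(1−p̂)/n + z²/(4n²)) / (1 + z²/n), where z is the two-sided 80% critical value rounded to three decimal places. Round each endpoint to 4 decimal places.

Here p̂ = 292/1409 = 0.20724 and z = 1.282 (z² = 1.643524).
Denominator 1 + z²/n = 1 + 1.643524/1409 = 1.001166.
Center = (0.20724 + 0.000583)/1.001166 = 0.20758.
Radicand: p̂(1−p̂)/n + z²/(4n²) = 0.000116601 + 0.000000207 = 0.000116808.
Half-width = 1.282·√0.000116808/1.001166 = 0.01384.
Interval: 0.20758 ± 0.01384 → (0.1937, 0.2214).

(0.1937, 0.2214)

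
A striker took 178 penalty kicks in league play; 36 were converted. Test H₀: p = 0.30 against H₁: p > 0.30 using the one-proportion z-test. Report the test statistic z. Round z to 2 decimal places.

z = -2.85

The sample proportion is 36/178 = 0.20225.
Null standard error: √(0.30·0.70/178) = √0.001179775 = 0.034348.
z = (0.20225 − 0.30)/0.034348 = -0.09775/0.034348 = -2.85.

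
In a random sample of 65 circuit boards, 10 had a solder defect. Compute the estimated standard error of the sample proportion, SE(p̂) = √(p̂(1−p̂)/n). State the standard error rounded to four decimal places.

SE = 0.0448

p̂ = 10/65 = 0.15385.
p̂(1−p̂) = 0.15385·0.84615 = 0.130180.
SE = √(0.130180/65) = √0.002002769 = 0.0448.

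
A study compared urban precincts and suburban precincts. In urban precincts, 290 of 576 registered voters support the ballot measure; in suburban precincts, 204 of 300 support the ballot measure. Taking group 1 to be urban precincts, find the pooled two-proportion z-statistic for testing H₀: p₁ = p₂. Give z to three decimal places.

z = -5.000

Sample proportions: p̂₁ = 290/576 = 0.50347 and p̂₂ = 204/300 = 0.68000.
Pooled p̂ = (290+204)/(576+300) = 494/876 = 0.56393.
Pooled SE = √[0.2459133·0.00506944] ≈ 0.035308.
z = (p̂₁ − p̂₂)/SE = (0.50347 − 0.68000)/0.035308 = -0.17653/0.035308 = -5.000.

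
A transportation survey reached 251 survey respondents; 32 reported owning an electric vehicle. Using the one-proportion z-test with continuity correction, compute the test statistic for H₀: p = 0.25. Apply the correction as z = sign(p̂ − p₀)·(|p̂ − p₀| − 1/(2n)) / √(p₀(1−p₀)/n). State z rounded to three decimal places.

Sample proportion p̂ = 32/251 = 0.12749. p̂ − p₀ = -0.122510.
1/(2n) = 0.001992.
Corrected numerator: |-0.122510| − 0.001992 = 0.120518.
SE₀ = √(0.25·0.75/251) = 0.027332.
z = −0.120518/0.027332 = -4.409.

z = -4.409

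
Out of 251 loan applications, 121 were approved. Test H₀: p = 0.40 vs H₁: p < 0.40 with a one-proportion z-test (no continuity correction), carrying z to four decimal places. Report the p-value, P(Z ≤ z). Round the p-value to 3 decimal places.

p-value = 0.996

The sample proportion is 121/251 = 0.48207.
SE₀ = √(0.40·0.60/251) = 0.030922.
z = (p̂ − p₀)/SE = (121/251 − 0.40)/0.030922 ≈ 2.6541.
From the standard normal, P(Z ≤ z) = 0.996.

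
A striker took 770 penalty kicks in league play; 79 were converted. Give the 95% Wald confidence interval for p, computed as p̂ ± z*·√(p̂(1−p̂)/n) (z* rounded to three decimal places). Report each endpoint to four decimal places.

p̂ = 79/770 = 0.10260.
SE(p̂) = √(0.10260·0.89740/770) = 0.010935.
z* = 1.960 at the 95% level.
Margin of error: 1.960 × 0.010935 = 0.02143.
CI: 0.10260 ± 0.02143 = (0.0812, 0.1240).

(0.0812, 0.1240)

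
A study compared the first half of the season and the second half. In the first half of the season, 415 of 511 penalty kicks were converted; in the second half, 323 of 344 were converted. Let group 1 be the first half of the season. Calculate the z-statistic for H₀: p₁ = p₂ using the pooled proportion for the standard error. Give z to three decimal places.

z = -5.291

p̂₁ = 415/511 = 0.81213, p̂₂ = 323/344 = 0.93895.
Pooled p̂ = (415+323)/(511+344) = 738/855 = 0.86316.
SE = √[p̂(1−p̂)(1/n₁+1/n₂)] = √[0.86316·0.13684·(1/511+1/344)] ≈ 0.023969.
z = (p̂₁ − p̂₂)/SE = (0.81213 − 0.93895)/0.023969 = -0.12682/0.023969 = -5.291.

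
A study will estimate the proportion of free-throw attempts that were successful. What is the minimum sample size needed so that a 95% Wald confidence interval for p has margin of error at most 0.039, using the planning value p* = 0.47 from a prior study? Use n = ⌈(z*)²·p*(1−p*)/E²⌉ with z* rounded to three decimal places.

n = 630

z* = 1.960 at the 95% level.
p*(1−p*) = 0.2491.
Required n before rounding: 3.841600 × 0.2491 / 0.039² = 629.154.
⌈629.154⌉ = 630.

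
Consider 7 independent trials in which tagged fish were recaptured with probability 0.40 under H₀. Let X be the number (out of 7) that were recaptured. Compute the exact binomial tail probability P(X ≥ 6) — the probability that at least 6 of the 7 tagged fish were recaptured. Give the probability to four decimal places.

P = 0.0188

X is binomial with n = 7 and p = 0.40.
P(X ≥ 6) = C(7,6)·0.40^6·0.60^1 + C(7,7)·0.40^7·0.60^0.
= 0.017203 + 0.001638 = 0.0188.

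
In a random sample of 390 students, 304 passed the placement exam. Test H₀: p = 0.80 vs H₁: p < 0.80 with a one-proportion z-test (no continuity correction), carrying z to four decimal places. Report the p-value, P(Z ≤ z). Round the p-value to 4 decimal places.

With x = 304 successes in n = 390, p̂ = 0.77949.
Null standard error: √(0.80·0.20/390) = √0.000410256 = 0.020255.
Test statistic (full precision, shown to 4 dp): z = (304/390 − 0.80)/SE₀ ≈ -1.0127.
From the standard normal, P(Z ≤ z) = 0.1556.

p-value = 0.1556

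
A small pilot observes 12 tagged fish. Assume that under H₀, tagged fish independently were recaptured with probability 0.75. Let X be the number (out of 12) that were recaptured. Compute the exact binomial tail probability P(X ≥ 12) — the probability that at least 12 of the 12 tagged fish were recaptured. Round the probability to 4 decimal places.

P = 0.0317

X is binomial with n = 12 and p = 0.75.
P(X ≥ 12) = C(12,12)·0.75^12·0.25^0.
= 0.031676 = 0.0317.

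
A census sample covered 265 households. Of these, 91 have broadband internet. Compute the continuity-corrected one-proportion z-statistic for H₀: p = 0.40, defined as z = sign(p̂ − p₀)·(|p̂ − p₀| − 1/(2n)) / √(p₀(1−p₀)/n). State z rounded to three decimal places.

The sample proportion is 91/265 = 0.34340. p̂ − p₀ = -0.056604.
1/(2n) = 0.001887.
Corrected numerator: |-0.056604| − 0.001887 = 0.054717.
Under H₀, SE = √(p₀(1−p₀)/n) = √(0.40·0.60/265) = √0.000905660 = 0.030094.
z = −0.054717/0.030094 = -1.818.

z = -1.818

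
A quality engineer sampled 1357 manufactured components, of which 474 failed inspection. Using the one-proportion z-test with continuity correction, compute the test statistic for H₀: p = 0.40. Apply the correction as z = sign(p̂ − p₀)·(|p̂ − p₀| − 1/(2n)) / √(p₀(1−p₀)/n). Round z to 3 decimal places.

With x = 474 successes in n = 1357, p̂ = 0.34930. p̂ − p₀ = -0.050700.
1/(2n) = 0.000368.
Corrected numerator: |-0.050700| − 0.000368 = 0.050332.
Null standard error: √(0.40·0.60/1357) = √0.000176861 = 0.013299.
z = (−)0.050332/0.013299 = -3.785.

z = -3.785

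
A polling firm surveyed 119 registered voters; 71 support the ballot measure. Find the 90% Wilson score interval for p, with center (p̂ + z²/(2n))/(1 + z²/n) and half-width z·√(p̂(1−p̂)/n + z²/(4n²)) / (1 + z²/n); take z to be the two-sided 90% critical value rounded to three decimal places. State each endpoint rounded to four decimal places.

(0.5213, 0.6677)

Here p̂ = 71/119 = 0.59664 and z = 1.645 (z² = 2.706025).
Denominator 1 + z²/n = 1 + 2.706025/119 = 1.022740.
Adjusted center: (0.59664 + z²/(2n))/1.022740 = 0.59449.
Radicand: p̂(1−p̂)/n + z²/(4n²) = 0.002022361 + 0.000047772 = 0.002070133.
Half-width = 1.645·√0.002070133/1.022740 = 0.07318.
So the interval runs from 0.5213 to 0.6677.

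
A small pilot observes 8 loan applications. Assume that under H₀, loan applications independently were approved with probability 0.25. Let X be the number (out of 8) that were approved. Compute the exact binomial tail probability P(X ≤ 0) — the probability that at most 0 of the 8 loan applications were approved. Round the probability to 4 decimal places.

X ~ Binomial(n=8, p=0.25).
P(X ≤ 0) = C(8,0)·0.25^0·0.75^8.
= 0.100113 = 0.1001.

P = 0.1001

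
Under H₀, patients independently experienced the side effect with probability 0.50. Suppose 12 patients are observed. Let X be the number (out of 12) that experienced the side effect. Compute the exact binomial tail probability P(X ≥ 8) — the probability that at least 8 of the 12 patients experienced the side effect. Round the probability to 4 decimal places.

P = 0.1938

X ~ Binomial(n=12, p=0.50).
P(X ≥ 8) = Σ_{j=8}^{12} C(12,j)·0.50^j·0.50^{12−j}.
= 0.120850 + 0.053711 + 0.016113 + 0.002930 + 0.000244 = 0.1938.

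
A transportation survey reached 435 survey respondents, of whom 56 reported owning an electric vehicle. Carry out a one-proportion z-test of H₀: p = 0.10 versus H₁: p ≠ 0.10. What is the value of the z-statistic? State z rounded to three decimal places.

The sample proportion is 56/435 = 0.12874.
SE₀ = √(0.10·0.90/435) = 0.014384.
z = (0.12874 − 0.10)/0.014384 = 0.02874/0.014384 = 1.998.

z = 1.998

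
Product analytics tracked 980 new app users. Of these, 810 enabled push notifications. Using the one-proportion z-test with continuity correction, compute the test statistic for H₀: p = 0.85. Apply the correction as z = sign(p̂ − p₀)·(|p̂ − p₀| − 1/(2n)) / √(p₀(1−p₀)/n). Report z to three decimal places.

z = -2.013

The sample proportion is 810/980 = 0.82653. p̂ − p₀ = -0.023469.
Continuity correction 1/(2n) = 1/1960 = 0.000510.
Corrected numerator: |-0.023469| − 0.000510 = 0.022959.
SE₀ = √(0.85·0.15/980) = 0.011406.
z = (−)0.022959/0.011406 = -2.013.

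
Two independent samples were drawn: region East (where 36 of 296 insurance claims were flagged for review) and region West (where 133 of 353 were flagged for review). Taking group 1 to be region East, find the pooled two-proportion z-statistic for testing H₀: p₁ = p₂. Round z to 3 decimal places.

z = -7.377

p̂₁ = 36/296 = 0.12162, p̂₂ = 133/353 = 0.37677.
Pooled p̂ = (36+133)/(296+353) = 169/649 = 0.26040.
Pooled SE = √[0.1925921·0.00621124] ≈ 0.034587.
z = -0.25515/0.034587 = -7.377.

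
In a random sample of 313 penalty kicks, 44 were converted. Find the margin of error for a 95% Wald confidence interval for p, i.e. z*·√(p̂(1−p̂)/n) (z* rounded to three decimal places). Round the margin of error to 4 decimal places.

The sample proportion is 44/313 = 0.14058.
SE = √(p̂(1−p̂)/n) = √(0.120814/313) = 0.019647.
For 95% confidence, z* = 1.960.
ME = 1.960·0.019647 = 0.0385.

ME = 0.0385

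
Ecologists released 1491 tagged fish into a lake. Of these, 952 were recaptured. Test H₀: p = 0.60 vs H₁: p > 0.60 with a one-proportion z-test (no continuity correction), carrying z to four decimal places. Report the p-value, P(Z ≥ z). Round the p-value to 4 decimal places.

p-value = 0.0012

The sample proportion is 952/1491 = 0.63850.
Null standard error: √(0.60·0.40/1491) = √0.000160966 = 0.012687.
Test statistic (full precision, shown to 4 dp): z = (952/1491 − 0.60)/SE₀ ≈ 3.0344.
p-value = P(Z ≥ z) with z = 3.0344 → 0.0012.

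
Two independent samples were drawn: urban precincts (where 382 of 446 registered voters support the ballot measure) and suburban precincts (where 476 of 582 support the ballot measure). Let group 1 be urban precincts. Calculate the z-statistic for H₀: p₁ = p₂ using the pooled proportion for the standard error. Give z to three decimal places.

z = 1.652

p̂₁ = 382/446 = 0.85650, p̂₂ = 476/582 = 0.81787.
Pooled p̂ = (382+476)/(446+582) = 858/1028 = 0.83463.
Pooled SE = √[0.1380225·0.00396037] ≈ 0.023380.
z = 0.03863/0.023380 = 1.652.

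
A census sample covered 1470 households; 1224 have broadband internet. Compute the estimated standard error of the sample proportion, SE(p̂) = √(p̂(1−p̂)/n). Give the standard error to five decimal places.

Sample proportion p̂ = 1224/1470 = 0.83265.
p̂(1−p̂) = 0.139344.
SE = √(0.139344/1470) = √0.000094792 = 0.00974.

SE = 0.00974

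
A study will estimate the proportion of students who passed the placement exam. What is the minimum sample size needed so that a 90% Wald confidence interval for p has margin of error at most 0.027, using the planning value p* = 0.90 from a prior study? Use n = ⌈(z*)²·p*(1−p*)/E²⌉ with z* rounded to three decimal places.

n = 335

For 90% confidence, z* = 1.645.
p*(1−p*) = 0.0900.
Required n before rounding: 2.706025 × 0.0900 / 0.027² = 334.077.
Rounding up, n = 335.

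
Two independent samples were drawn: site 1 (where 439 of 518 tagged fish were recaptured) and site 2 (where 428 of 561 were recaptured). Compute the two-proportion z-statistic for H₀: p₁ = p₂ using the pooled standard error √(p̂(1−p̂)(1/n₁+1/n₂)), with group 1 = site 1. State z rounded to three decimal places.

z = 3.493

p̂₁ = 439/518 = 0.84749, p̂₂ = 428/561 = 0.76292.
Pooled p̂ = (439+428)/(518+561) = 867/1079 = 0.80352.
SE = √[p̂(1−p̂)(1/n₁+1/n₂)] = √[0.80352·0.19648·(1/518+1/561)] ≈ 0.024211.
z = (p̂₁ − p̂₂)/SE = (0.84749 − 0.76292)/0.024211 = 0.08457/0.024211 = 3.493.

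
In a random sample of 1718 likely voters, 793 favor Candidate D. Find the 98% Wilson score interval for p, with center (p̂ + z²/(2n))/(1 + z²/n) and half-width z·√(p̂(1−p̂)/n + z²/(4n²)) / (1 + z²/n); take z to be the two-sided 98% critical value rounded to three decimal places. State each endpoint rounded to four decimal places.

(0.4338, 0.4896)

p̂ = 793/1718 = 0.46158; z = 2.326, so z² = 5.410276.
1 + z²/n = 1.003149.
Adjusted center: (0.46158 + z²/(2n))/1.003149 = 0.46170.
Radicand: p̂(1−p̂)/n + z²/(4n²) = 0.000144659 + 0.000000458 = 0.000145117.
Half-width = 2.326·√0.000145117/1.003149 = 0.02793.
CI: 0.46170 ± 0.02793 = (0.4338, 0.4896).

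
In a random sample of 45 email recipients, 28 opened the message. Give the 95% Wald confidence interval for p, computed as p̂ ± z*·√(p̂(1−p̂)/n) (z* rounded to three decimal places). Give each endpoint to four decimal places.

The sample proportion is 28/45 = 0.62222.
Standard error of p̂: √(0.235062/45) = √0.005223594 = 0.072274.
For 95% confidence, z* = 1.960.
Margin = 1.960·0.072274 = 0.14166.
Interval: 0.62222 ± 0.14166 → (0.4806, 0.7639).

(0.4806, 0.7639)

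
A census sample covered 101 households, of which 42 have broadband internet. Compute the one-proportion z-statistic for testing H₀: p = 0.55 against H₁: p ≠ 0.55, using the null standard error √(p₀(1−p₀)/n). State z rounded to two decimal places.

The sample proportion is 42/101 = 0.41584.
Under H₀, SE = √(p₀(1−p₀)/n) = √(0.55·0.45/101) = √0.002450495 = 0.049502.
z = (p̂ − p₀)/SE = (0.41584 − 0.55)/0.049502 = -2.71.

z = -2.71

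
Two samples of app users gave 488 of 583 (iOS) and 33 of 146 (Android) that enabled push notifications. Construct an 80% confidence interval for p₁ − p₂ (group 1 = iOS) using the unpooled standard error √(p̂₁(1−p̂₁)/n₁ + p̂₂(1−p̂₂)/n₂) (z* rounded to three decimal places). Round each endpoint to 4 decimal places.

p̂₁ = 488/583 = 0.83705, p̂₂ = 33/146 = 0.22603; p̂₁ − p̂₂ = 0.61102.
SE = √(0.000233958 + 0.001198212) = √0.001432170 = 0.037844.
For 80% confidence, z* = 1.282. Margin = 1.282·0.037844 = 0.04852.
Interval: 0.61102 ± 0.04852 → (0.5625, 0.6595).

(0.5625, 0.6595)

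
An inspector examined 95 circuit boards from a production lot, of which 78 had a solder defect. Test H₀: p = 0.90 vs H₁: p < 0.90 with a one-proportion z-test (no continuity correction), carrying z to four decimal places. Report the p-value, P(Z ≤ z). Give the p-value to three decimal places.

p-value = 0.005

Sample proportion p̂ = 78/95 = 0.82105.
Under H₀, SE = √(p₀(1−p₀)/n) = √(0.90·0.10/95) = √0.000947368 = 0.030779.
Test statistic (full precision, shown to 4 dp): z = (78/95 − 0.90)/SE₀ ≈ -2.5649.
p-value = P(Z ≤ z) with z = -2.5649 → 0.005.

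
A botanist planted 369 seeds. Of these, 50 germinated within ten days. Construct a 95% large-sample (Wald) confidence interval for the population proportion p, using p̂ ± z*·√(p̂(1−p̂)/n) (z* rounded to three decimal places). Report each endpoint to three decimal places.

(0.101, 0.170)

Sample proportion p̂ = 50/369 = 0.13550.
Standard error of p̂: √(0.117141/369) = √0.000317455 = 0.017817.
For 95% confidence, z* = 1.960.
Margin of error: 1.960 × 0.017817 = 0.03492.
So the interval runs from 0.101 to 0.170.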